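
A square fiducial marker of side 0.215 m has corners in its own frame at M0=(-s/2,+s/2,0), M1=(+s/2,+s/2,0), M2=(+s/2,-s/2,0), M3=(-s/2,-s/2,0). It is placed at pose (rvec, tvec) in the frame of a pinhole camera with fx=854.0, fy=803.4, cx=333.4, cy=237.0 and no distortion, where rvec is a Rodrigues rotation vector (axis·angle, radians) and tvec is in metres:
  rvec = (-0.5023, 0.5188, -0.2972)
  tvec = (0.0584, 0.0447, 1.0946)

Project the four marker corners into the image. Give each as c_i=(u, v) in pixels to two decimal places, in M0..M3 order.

c0=(321.27, 368.52) c1=(473.36, 311.81) c2=(435.21, 173.57) c3=(300.26, 234.78)

Intrinsics K: fx=854.0, fy=803.4, cx=333.4, cy=237.0
Marker side s = 0.215 m; corners in marker frame (Z=0):
  M0 = (-0.1075, +0.1075, 0)
  M1 = (+0.1075, +0.1075, 0)
  M2 = (+0.1075, -0.1075, 0)
  M3 = (-0.1075, -0.1075, 0)
rvec = (-0.5023, 0.5188, -0.2972), |rvec| = θ = 0.78089 rad = 44.742°
Rodrigues: sinθ=0.70391, 1−cosθ=0.28971; R = I + sinθ·[k]× + (1−cosθ)·[k]×²:
    [+0.83016 +0.14409 +0.53858]
    [-0.39171 +0.83816 +0.37953]
    [-0.39673 -0.52604 +0.75225]
t = (0.0584, 0.0447, 1.0946) m
M0: Pc = R·M0+t = (-0.01535, +0.17691, +1.08070); u = 854.0·(-0.01535)/1.08070 + 333.4 = 321.2684, v = 803.4·(+0.17691)/1.08070 + 237.0 = 368.5174
M1: Pc = R·M1+t = (+0.16313, +0.09269, +0.99540); u = 854.0·(+0.16313)/0.99540 + 333.4 = 473.3585, v = 803.4·(+0.09269)/0.99540 + 237.0 = 311.8141
M2: Pc = R·M2+t = (+0.13215, -0.08751, +1.10850); u = 854.0·(+0.13215)/1.10850 + 333.4 = 435.2113, v = 803.4·(-0.08751)/1.10850 + 237.0 = 173.5748
M3: Pc = R·M3+t = (-0.04633, -0.00329, +1.19380); u = 854.0·(-0.04633)/1.19380 + 333.4 = 300.2556, v = 803.4·(-0.00329)/1.19380 + 237.0 = 234.7834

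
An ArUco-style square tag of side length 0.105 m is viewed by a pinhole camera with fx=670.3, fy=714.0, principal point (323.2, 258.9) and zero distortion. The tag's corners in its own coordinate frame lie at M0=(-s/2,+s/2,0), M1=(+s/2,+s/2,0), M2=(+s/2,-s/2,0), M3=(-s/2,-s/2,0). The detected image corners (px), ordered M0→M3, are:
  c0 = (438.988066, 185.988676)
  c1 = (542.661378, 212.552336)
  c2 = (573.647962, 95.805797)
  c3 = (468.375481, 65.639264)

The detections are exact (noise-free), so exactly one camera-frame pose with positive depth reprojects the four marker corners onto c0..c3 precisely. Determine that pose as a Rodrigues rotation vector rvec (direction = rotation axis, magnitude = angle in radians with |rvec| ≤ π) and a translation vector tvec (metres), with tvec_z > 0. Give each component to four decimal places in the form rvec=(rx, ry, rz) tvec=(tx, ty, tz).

rvec=(0.1510, -0.1337, 0.2245) tvec=(0.1705, -0.1031, 0.6236)

Intrinsics K: fx=670.3, fy=714.0, cx=323.2, cy=258.9
Marker side s = 0.105 m; corners in marker frame (Z=0):
  M0 = (-0.0525, +0.0525, 0)
  M1 = (+0.0525, +0.0525, 0)
  M2 = (+0.0525, -0.0525, 0)
  M3 = (-0.0525, -0.0525, 0)
Detected image corners:
  c0 = (438.988066, 185.988676) px
  c1 = (542.661378, 212.552336) px
  c2 = (573.647962, 95.805797) px
  c3 = (468.375481, 65.639264) px
Planar DLT: solve 8×8 A·h = b for H (H[2,2]=1):
  H  [+1115.35429 -179.03064 +506.40116]
  H  [+303.28394 +1158.85429 +140.84155]
  H  [+0.23810 +0.21458 +1.00000]
B = K⁻¹H; ‖b₁‖=1.603469, ‖b₂‖=1.603469; λ = 2/(‖b₁‖+‖b₂‖) = 0.623648, sign → tz>0 ⇒ λ=+0.623648
r₁ = λ·B[:,0] = (+0.96613,+0.21106,+0.14849); r₂ = λ·B[:,1] = (-0.23110,+0.96368,+0.13382)
r₃ = r₁×r₂ = (-0.11485,-0.16361,+0.97982); SVD([r₁ r₂ r₃]) → R = UVᵀ:
  R  [+0.96613 -0.23110 -0.11485]
  R  [+0.21106 +0.96368 -0.16361]
  R  [+0.14849 +0.13382 +0.97982]
t = (+0.17045, -0.10312, +0.62365) m
tr R = 2.909629; θ = arccos((tr R − 1)/2) = 0.301761 rad = 17.290°
axis k = ((R−Rᵀ)₃₂, (R−Rᵀ)₁₃, (R−Rᵀ)₂₁) / (2 sinθ) = (+0.500378, -0.443042, +0.743865)
rvec = θ·k = (+0.150995, -0.133693, +0.224470)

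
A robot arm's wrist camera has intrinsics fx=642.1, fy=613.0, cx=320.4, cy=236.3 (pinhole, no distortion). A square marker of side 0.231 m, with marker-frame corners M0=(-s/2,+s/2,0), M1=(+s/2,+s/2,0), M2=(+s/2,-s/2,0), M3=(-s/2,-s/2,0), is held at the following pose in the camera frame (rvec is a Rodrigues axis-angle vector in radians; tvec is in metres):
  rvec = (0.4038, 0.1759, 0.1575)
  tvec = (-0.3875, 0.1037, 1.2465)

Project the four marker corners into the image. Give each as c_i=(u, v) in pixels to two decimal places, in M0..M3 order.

Intrinsics K: fx=642.1, fy=613.0, cx=320.4, cy=236.3
Marker side s = 0.231 m; corners in marker frame (Z=0):
  M0 = (-0.1155, +0.1155, 0)
  M1 = (+0.1155, +0.1155, 0)
  M2 = (+0.1155, -0.1155, 0)
  M3 = (-0.1155, -0.1155, 0)
rvec = (0.4038, 0.1759, 0.1575), |rvec| = θ = 0.46776 rad = 26.801°
Rodrigues: sinθ=0.45089, 1−cosθ=0.10742; R = I + sinθ·[k]× + (1−cosθ)·[k]×²:
    [+0.97263 -0.11695 +0.20078]
    [+0.18669 +0.90777 -0.37563]
    [-0.13833 +0.40284 +0.90476]
t = (-0.3875, 0.1037, 1.2465) m
M0: Pc = R·M0+t = (-0.51335, +0.18698, +1.30900); u = 642.1·(-0.51335)/1.30900 + 320.4 = 68.5906, v = 613.0·(+0.18698)/1.30900 + 236.3 = 323.8639
M1: Pc = R·M1+t = (-0.28867, +0.23011, +1.27705); u = 642.1·(-0.28867)/1.27705 + 320.4 = 175.2576, v = 613.0·(+0.23011)/1.27705 + 236.3 = 346.7557
M2: Pc = R·M2+t = (-0.26165, +0.02042, +1.18400); u = 642.1·(-0.26165)/1.18400 + 320.4 = 178.5009, v = 613.0·(+0.02042)/1.18400 + 236.3 = 246.8698
M3: Pc = R·M3+t = (-0.48633, -0.02271, +1.21595); u = 642.1·(-0.48633)/1.21595 + 320.4 = 63.5856, v = 613.0·(-0.02271)/1.21595 + 236.3 = 224.8511

c0=(68.59, 323.86) c1=(175.26, 346.76) c2=(178.50, 246.87) c3=(63.59, 224.85)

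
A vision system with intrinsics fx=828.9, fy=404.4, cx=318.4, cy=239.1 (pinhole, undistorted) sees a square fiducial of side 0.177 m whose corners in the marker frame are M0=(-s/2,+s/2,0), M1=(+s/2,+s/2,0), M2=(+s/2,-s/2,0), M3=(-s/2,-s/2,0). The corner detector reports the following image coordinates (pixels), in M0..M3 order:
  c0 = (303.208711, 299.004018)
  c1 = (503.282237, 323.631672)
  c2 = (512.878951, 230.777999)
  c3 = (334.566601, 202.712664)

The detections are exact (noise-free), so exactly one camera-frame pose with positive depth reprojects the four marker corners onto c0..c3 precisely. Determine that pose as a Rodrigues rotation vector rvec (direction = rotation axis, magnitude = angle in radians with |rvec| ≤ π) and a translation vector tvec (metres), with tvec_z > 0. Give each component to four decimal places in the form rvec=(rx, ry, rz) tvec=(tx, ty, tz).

rvec=(-0.4116, -0.3226, 0.2205) tvec=(0.0830, 0.0393, 0.6968)

Intrinsics K: fx=828.9, fy=404.4, cx=318.4, cy=239.1
Marker side s = 0.177 m; corners in marker frame (Z=0):
  M0 = (-0.0885, +0.0885, 0)
  M1 = (+0.0885, +0.0885, 0)
  M2 = (+0.0885, -0.0885, 0)
  M3 = (-0.0885, -0.0885, 0)
Detected image corners:
  c0 = (303.208711, 299.004018) px
  c1 = (503.282237, 323.631672) px
  c2 = (512.878951, 230.777999) px
  c3 = (334.566601, 202.712664) px
Planar DLT: solve 8×8 A·h = b for H (H[2,2]=1):
  H  [+1220.66609 -365.56090 +417.17634]
  H  [+248.40953 +373.12736 +261.91932]
  H  [+0.37509 -0.60924 +1.00000]
B = K⁻¹H; ‖b₁‖=1.435200, ‖b₂‖=1.435200; λ = 2/(‖b₁‖+‖b₂‖) = 0.696767, sign → tz>0 ⇒ λ=+0.696767
r₁ = λ·B[:,0] = (+0.92569,+0.27348,+0.26135); r₂ = λ·B[:,1] = (-0.14423,+0.89387,-0.42450)
r₃ = r₁×r₂ = (-0.34970,+0.35526,+0.86689); SVD([r₁ r₂ r₃]) → R = UVᵀ:
  R  [+0.92569 -0.14423 -0.34970]
  R  [+0.27348 +0.89387 +0.35526]
  R  [+0.26135 -0.42450 +0.86689]
t = (+0.08303, +0.03932, +0.69677) m
tr R = 2.686450; θ = arccos((tr R − 1)/2) = 0.567542 rad = 32.518°
axis k = ((R−Rᵀ)₃₂, (R−Rᵀ)₁₃, (R−Rᵀ)₂₁) / (2 sinθ) = (-0.725273, -0.568358, +0.388520)
rvec = θ·k = (-0.411623, -0.322567, +0.220502)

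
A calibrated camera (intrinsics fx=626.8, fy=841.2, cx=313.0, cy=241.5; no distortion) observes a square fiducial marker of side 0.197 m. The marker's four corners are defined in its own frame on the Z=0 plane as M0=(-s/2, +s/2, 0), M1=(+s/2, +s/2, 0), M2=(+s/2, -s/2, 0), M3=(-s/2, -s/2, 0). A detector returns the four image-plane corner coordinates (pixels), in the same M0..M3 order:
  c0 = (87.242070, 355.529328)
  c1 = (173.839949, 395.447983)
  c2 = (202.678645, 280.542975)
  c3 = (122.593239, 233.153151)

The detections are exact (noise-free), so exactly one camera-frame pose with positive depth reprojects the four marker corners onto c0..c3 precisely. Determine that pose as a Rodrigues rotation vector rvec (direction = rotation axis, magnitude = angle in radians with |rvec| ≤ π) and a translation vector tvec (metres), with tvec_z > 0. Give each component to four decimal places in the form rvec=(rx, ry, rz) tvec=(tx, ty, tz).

Intrinsics K: fx=626.8, fy=841.2, cx=313.0, cy=241.5
Marker side s = 0.197 m; corners in marker frame (Z=0):
  M0 = (-0.0985, +0.0985, 0)
  M1 = (+0.0985, +0.0985, 0)
  M2 = (+0.0985, -0.0985, 0)
  M3 = (-0.0985, -0.0985, 0)
Detected image corners:
  c0 = (87.242070, 355.529328) px
  c1 = (173.839949, 395.447983) px
  c2 = (202.678645, 280.542975) px
  c3 = (122.593239, 233.153151) px
Planar DLT: solve 8×8 A·h = b for H (H[2,2]=1):
  H  [+482.44627 -197.37790 +148.64116]
  H  [+350.98382 +525.71900 +315.64514]
  H  [+0.40782 -0.23961 +1.00000]
B = K⁻¹H; ‖b₁‖=0.759489, ‖b₂‖=0.759489; λ = 2/(‖b₁‖+‖b₂‖) = 1.316674, sign → tz>0 ⇒ λ=+1.316674
r₁ = λ·B[:,0] = (+0.74530,+0.39521,+0.53697); r₂ = λ·B[:,1] = (-0.25708,+0.91344,-0.31548)
r₃ = r₁×r₂ = (-0.61518,+0.09709,+0.78239); SVD([r₁ r₂ r₃]) → R = UVᵀ:
  R  [+0.74530 -0.25708 -0.61518]
  R  [+0.39521 +0.91344 +0.09709]
  R  [+0.53697 -0.31548 +0.78239]
t = (-0.34526, +0.11605, +1.31667) m
tr R = 2.441131; θ = arccos((tr R − 1)/2) = 0.766179 rad = 43.899°
axis k = ((R−Rᵀ)₃₂, (R−Rᵀ)₁₃, (R−Rᵀ)₂₁) / (2 sinθ) = (-0.297502, -0.830812, +0.470365)
rvec = θ·k = (-0.227940, -0.636551, +0.360384)

rvec=(-0.2279, -0.6366, 0.3604) tvec=(-0.3453, 0.1161, 1.3167)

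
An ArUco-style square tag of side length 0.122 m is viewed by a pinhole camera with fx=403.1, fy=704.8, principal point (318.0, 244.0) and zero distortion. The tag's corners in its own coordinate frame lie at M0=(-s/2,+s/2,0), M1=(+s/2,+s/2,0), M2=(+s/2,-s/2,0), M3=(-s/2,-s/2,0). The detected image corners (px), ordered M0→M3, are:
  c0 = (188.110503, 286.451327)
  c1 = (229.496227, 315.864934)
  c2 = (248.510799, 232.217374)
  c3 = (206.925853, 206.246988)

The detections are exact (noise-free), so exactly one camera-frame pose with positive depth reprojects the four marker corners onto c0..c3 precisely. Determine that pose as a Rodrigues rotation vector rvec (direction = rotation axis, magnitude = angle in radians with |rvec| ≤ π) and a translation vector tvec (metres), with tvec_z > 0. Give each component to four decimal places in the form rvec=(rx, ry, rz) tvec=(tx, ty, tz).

Intrinsics K: fx=403.1, fy=704.8, cx=318.0, cy=244.0
Marker side s = 0.122 m; corners in marker frame (Z=0):
  M0 = (-0.0610, +0.0610, 0)
  M1 = (+0.0610, +0.0610, 0)
  M2 = (+0.0610, -0.0610, 0)
  M3 = (-0.0610, -0.0610, 0)
Detected image corners:
  c0 = (188.110503, 286.451327) px
  c1 = (229.496227, 315.864934) px
  c2 = (248.510799, 232.217374) px
  c3 = (206.925853, 206.246988) px
Planar DLT: solve 8×8 A·h = b for H (H[2,2]=1):
  H  [+272.38321 -177.28560 +217.92741]
  H  [+146.22964 +644.72006 +259.67846]
  H  [-0.31002 -0.10199 +1.00000]
B = K⁻¹H; ‖b₁‖=1.020860, ‖b₂‖=1.020860; λ = 2/(‖b₁‖+‖b₂‖) = 0.979566, sign → tz>0 ⇒ λ=+0.979566
r₁ = λ·B[:,0] = (+0.90149,+0.30837,-0.30369); r₂ = λ·B[:,1] = (-0.35200,+0.93065,-0.09991)
r₃ = r₁×r₂ = (+0.25182,+0.19696,+0.94752); SVD([r₁ r₂ r₃]) → R = UVᵀ:
  R  [+0.90149 -0.35200 +0.25182]
  R  [+0.30837 +0.93065 +0.19696]
  R  [-0.30369 -0.09991 +0.94752]
t = (-0.24318, +0.02179, +0.97957) m
tr R = 2.779659; θ = arccos((tr R − 1)/2) = 0.473825 rad = 27.148°
axis k = ((R−Rᵀ)₃₂, (R−Rᵀ)₁₃, (R−Rᵀ)₂₁) / (2 sinθ) = (-0.325305, +0.608715, +0.723632)
rvec = θ·k = (-0.154138, +0.288424, +0.342875)

rvec=(-0.1541, 0.2884, 0.3429) tvec=(-0.2432, 0.0218, 0.9796)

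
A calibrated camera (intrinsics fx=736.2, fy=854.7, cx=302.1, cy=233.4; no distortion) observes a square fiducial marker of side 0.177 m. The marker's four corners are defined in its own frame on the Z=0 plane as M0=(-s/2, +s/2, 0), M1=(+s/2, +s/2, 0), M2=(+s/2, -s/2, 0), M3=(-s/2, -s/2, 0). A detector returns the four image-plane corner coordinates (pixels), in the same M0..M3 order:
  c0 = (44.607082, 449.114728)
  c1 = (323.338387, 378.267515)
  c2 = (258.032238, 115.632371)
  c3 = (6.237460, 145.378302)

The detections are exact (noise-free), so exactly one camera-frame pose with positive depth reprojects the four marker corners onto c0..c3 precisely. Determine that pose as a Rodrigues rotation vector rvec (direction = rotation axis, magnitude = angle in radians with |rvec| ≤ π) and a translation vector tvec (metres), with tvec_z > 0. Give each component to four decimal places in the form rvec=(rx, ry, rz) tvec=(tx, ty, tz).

Intrinsics K: fx=736.2, fy=854.7, cx=302.1, cy=233.4
Marker side s = 0.177 m; corners in marker frame (Z=0):
  M0 = (-0.0885, +0.0885, 0)
  M1 = (+0.0885, +0.0885, 0)
  M2 = (+0.0885, -0.0885, 0)
  M3 = (-0.0885, -0.0885, 0)
Detected image corners:
  c0 = (44.607082, 449.114728) px
  c1 = (323.338387, 378.267515) px
  c2 = (258.032238, 115.632371) px
  c3 = (6.237460, 145.378302) px
Planar DLT: solve 8×8 A·h = b for H (H[2,2]=1):
  H  [+1603.57535 +185.43024 +164.57291]
  H  [-88.03404 +1399.78034 +261.66500]
  H  [+0.69401 -0.70933 +1.00000]
B = K⁻¹H; ‖b₁‖=2.037682, ‖b₂‖=2.037682; λ = 2/(‖b₁‖+‖b₂‖) = 0.490754, sign → tz>0 ⇒ λ=+0.490754
r₁ = λ·B[:,0] = (+0.92919,-0.14355,+0.34059); r₂ = λ·B[:,1] = (+0.26645,+0.89879,-0.34811)
r₃ = r₁×r₂ = (-0.25614,+0.41421,+0.87340); SVD([r₁ r₂ r₃]) → R = UVᵀ:
  R  [+0.92919 +0.26645 -0.25614]
  R  [-0.14355 +0.89879 +0.41421]
  R  [+0.34059 -0.34811 +0.87340]
t = (-0.09168, +0.01623, +0.49075) m
tr R = 2.701375; θ = arccos((tr R − 1)/2) = 0.553505 rad = 31.713°
axis k = ((R−Rᵀ)₃₂, (R−Rᵀ)₁₃, (R−Rᵀ)₂₁) / (2 sinθ) = (-0.725088, -0.567590, -0.389986)
rvec = θ·k = (-0.401339, -0.314164, -0.215859)

rvec=(-0.4013, -0.3142, -0.2159) tvec=(-0.0917, 0.0162, 0.4908)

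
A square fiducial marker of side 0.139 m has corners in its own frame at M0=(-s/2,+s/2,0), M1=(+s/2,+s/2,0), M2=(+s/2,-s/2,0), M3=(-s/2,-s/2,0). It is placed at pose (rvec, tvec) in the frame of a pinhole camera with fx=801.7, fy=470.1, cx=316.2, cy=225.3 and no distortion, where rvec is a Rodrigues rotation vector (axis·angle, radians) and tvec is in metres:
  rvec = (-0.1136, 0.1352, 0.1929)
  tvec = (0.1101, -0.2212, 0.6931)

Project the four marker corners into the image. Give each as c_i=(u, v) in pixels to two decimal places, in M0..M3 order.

c0=(349.28, 113.11) c1=(510.53, 127.47) c2=(538.68, 37.08) c3=(379.77, 25.56)

Intrinsics K: fx=801.7, fy=470.1, cx=316.2, cy=225.3
Marker side s = 0.139 m; corners in marker frame (Z=0):
  M0 = (-0.0695, +0.0695, 0)
  M1 = (+0.0695, +0.0695, 0)
  M2 = (+0.0695, -0.0695, 0)
  M3 = (-0.0695, -0.0695, 0)
rvec = (-0.1136, 0.1352, 0.1929), |rvec| = θ = 0.26152 rad = 14.984°
Rodrigues: sinθ=0.25855, 1−cosθ=0.03400; R = I + sinθ·[k]× + (1−cosθ)·[k]×²:
    [+0.97241 -0.19834 +0.12277]
    [+0.18307 +0.97508 +0.12528]
    [-0.14456 -0.09934 +0.98450]
t = (0.1101, -0.2212, 0.6931) m
M0: Pc = R·M0+t = (+0.02873, -0.16616, +0.69624); u = 801.7·(+0.02873)/0.69624 + 316.2 = 349.2844, v = 470.1·(-0.16616)/0.69624 + 225.3 = 113.1127
M1: Pc = R·M1+t = (+0.16390, -0.14071, +0.67615); u = 801.7·(+0.16390)/0.67615 + 316.2 = 510.5313, v = 470.1·(-0.14071)/0.67615 + 225.3 = 127.4712
M2: Pc = R·M2+t = (+0.19147, -0.27624, +0.68996); u = 801.7·(+0.19147)/0.68996 + 316.2 = 538.6769, v = 470.1·(-0.27624)/0.68996 + 225.3 = 37.0816
M3: Pc = R·M3+t = (+0.05630, -0.30169, +0.71005); u = 801.7·(+0.05630)/0.71005 + 316.2 = 379.7693, v = 470.1·(-0.30169)/0.71005 + 225.3 = 25.5603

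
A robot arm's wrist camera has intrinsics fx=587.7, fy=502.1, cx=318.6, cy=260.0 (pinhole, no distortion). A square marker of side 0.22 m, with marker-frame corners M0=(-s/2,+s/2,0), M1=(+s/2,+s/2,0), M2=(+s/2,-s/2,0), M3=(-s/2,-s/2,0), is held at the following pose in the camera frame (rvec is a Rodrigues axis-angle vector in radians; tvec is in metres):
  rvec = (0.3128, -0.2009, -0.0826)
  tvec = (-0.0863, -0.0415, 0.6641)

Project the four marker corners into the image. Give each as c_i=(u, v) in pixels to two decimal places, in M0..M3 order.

Intrinsics K: fx=587.7, fy=502.1, cx=318.6, cy=260.0
Marker side s = 0.22 m; corners in marker frame (Z=0):
  M0 = (-0.1100, +0.1100, 0)
  M1 = (+0.1100, +0.1100, 0)
  M2 = (+0.1100, -0.1100, 0)
  M3 = (-0.1100, -0.1100, 0)
rvec = (0.3128, -0.2009, -0.0826), |rvec| = θ = 0.38082 rad = 21.820°
Rodrigues: sinθ=0.37169, 1−cosθ=0.07164; R = I + sinθ·[k]× + (1−cosθ)·[k]×²:
    [+0.97669 +0.04958 -0.20884]
    [-0.11166 +0.94830 -0.29710]
    [+0.18332 +0.31349 +0.93173]
t = (-0.0863, -0.0415, 0.6641) m
M0: Pc = R·M0+t = (-0.18828, +0.07510, +0.67842); u = 587.7·(-0.18828)/0.67842 + 318.6 = 155.4946, v = 502.1·(+0.07510)/0.67842 + 260.0 = 315.5782
M1: Pc = R·M1+t = (+0.02659, +0.05053, +0.71875); u = 587.7·(+0.02659)/0.71875 + 318.6 = 340.3414, v = 502.1·(+0.05053)/0.71875 + 260.0 = 295.2989
M2: Pc = R·M2+t = (+0.01568, -0.15810, +0.64978); u = 587.7·(+0.01568)/0.64978 + 318.6 = 332.7845, v = 502.1·(-0.15810)/0.64978 + 260.0 = 137.8363
M3: Pc = R·M3+t = (-0.19919, -0.13353, +0.60945); u = 587.7·(-0.19919)/0.60945 + 318.6 = 126.5197, v = 502.1·(-0.13353)/0.60945 + 260.0 = 149.9906

c0=(155.49, 315.58) c1=(340.34, 295.30) c2=(332.78, 137.84) c3=(126.52, 149.99)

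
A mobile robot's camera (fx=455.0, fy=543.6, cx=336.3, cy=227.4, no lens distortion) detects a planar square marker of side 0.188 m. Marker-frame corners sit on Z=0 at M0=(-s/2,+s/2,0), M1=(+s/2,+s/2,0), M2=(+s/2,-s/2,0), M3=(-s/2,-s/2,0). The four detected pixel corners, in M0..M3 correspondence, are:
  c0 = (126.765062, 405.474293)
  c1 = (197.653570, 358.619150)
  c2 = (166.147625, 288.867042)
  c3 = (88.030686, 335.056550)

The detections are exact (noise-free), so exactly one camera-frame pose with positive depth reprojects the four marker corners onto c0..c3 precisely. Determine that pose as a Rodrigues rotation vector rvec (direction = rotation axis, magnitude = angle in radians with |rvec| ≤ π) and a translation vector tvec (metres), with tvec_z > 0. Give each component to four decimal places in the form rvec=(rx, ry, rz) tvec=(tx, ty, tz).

rvec=(0.3672, -0.4391, -0.3901) tvec=(-0.4686, 0.2481, 1.1223)

Intrinsics K: fx=455.0, fy=543.6, cx=336.3, cy=227.4
Marker side s = 0.188 m; corners in marker frame (Z=0):
  M0 = (-0.0940, +0.0940, 0)
  M1 = (+0.0940, +0.0940, 0)
  M2 = (+0.0940, -0.0940, 0)
  M3 = (-0.0940, -0.0940, 0)
Detected image corners:
  c0 = (126.765062, 405.474293) px
  c1 = (197.653570, 358.619150) px
  c2 = (166.147625, 288.867042) px
  c3 = (88.030686, 335.056550) px
Planar DLT: solve 8×8 A·h = b for H (H[2,2]=1):
  H  [+438.92200 +240.50301 +146.31653]
  H  [-143.62732 +502.84790 +347.58465]
  H  [+0.29940 +0.37494 +1.00000]
B = K⁻¹H; ‖b₁‖=0.891022, ‖b₂‖=0.891022; λ = 2/(‖b₁‖+‖b₂‖) = 1.122307, sign → tz>0 ⇒ λ=+1.122307
r₁ = λ·B[:,0] = (+0.83429,-0.43710,+0.33602); r₂ = λ·B[:,1] = (+0.28221,+0.86214,+0.42080)
r₃ = r₁×r₂ = (-0.47363,-0.25624,+0.84263); SVD([r₁ r₂ r₃]) → R = UVᵀ:
  R  [+0.83429 +0.28221 -0.47363]
  R  [-0.43710 +0.86214 -0.25624]
  R  [+0.33602 +0.42080 +0.84263]
t = (-0.46861, +0.24813, +1.12231) m
tr R = 2.539056; θ = arccos((tr R − 1)/2) = 0.692695 rad = 39.688°
axis k = ((R−Rᵀ)₃₂, (R−Rᵀ)₁₃, (R−Rᵀ)₂₁) / (2 sinθ) = (+0.530082, -0.633913, -0.563176)
rvec = θ·k = (+0.367185, -0.439108, -0.390109)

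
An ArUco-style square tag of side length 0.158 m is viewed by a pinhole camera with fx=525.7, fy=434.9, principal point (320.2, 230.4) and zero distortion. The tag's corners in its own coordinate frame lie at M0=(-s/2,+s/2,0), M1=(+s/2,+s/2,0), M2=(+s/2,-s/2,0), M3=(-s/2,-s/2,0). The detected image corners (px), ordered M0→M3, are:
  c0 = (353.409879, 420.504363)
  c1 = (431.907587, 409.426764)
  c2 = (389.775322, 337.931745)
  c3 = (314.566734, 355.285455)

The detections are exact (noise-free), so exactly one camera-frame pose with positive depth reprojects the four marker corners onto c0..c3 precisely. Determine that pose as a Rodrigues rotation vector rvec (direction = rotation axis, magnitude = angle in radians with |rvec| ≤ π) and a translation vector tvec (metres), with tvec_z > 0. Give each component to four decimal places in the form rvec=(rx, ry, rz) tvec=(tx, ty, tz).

Intrinsics K: fx=525.7, fy=434.9, cx=320.2, cy=230.4
Marker side s = 0.158 m; corners in marker frame (Z=0):
  M0 = (-0.0790, +0.0790, 0)
  M1 = (+0.0790, +0.0790, 0)
  M2 = (+0.0790, -0.0790, 0)
  M3 = (-0.0790, -0.0790, 0)
Detected image corners:
  c0 = (353.409879, 420.504363) px
  c1 = (431.907587, 409.426764) px
  c2 = (389.775322, 337.931745) px
  c3 = (314.566734, 355.285455) px
Planar DLT: solve 8×8 A·h = b for H (H[2,2]=1):
  H  [+272.48972 +267.61515 +370.72173]
  H  [-308.68112 +443.83995 +381.19548]
  H  [-0.57449 +0.03178 +1.00000]
B = K⁻¹H; ‖b₁‖=1.117262, ‖b₂‖=1.117262; λ = 2/(‖b₁‖+‖b₂‖) = 0.895046, sign → tz>0 ⇒ λ=+0.895046
r₁ = λ·B[:,0] = (+0.77713,-0.36287,-0.51420); r₂ = λ·B[:,1] = (+0.43831,+0.89837,+0.02845)
r₃ = r₁×r₂ = (+0.45162,-0.24748,+0.85720); SVD([r₁ r₂ r₃]) → R = UVᵀ:
  R  [+0.77713 +0.43831 +0.45162]
  R  [-0.36287 +0.89837 -0.24748]
  R  [-0.51420 +0.02845 +0.85720]
t = (+0.08602, +0.31034, +0.89505) m
tr R = 2.532703; θ = arccos((tr R − 1)/2) = 0.697654 rad = 39.973°
axis k = ((R−Rᵀ)₃₂, (R−Rᵀ)₁₃, (R−Rᵀ)₂₁) / (2 sinθ) = (+0.214758, +0.751696, -0.623564)
rvec = θ·k = (+0.149826, +0.524424, -0.435032)

rvec=(0.1498, 0.5244, -0.4350) tvec=(0.0860, 0.3103, 0.8950)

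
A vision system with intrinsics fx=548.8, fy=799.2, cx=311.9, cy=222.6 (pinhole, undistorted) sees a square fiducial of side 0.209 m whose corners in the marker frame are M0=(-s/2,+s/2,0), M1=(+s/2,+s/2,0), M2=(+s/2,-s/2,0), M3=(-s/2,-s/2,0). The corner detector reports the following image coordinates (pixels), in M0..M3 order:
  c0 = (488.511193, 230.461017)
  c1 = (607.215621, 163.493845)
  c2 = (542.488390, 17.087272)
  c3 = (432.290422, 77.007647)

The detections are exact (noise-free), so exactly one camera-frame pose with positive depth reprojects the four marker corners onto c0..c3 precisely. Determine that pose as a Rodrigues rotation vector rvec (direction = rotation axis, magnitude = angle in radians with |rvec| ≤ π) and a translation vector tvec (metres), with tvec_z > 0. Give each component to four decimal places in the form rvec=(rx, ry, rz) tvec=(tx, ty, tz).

Intrinsics K: fx=548.8, fy=799.2, cx=311.9, cy=222.6
Marker side s = 0.209 m; corners in marker frame (Z=0):
  M0 = (-0.1045, +0.1045, 0)
  M1 = (+0.1045, +0.1045, 0)
  M2 = (+0.1045, -0.1045, 0)
  M3 = (-0.1045, -0.1045, 0)
Detected image corners:
  c0 = (488.511193, 230.461017) px
  c1 = (607.215621, 163.493845) px
  c2 = (542.488390, 17.087272) px
  c3 = (432.290422, 77.007647) px
Planar DLT: solve 8×8 A·h = b for H (H[2,2]=1):
  H  [+578.26372 +88.77117 +516.76485]
  H  [-295.45651 +669.95136 +118.77334]
  H  [+0.06081 -0.38775 +1.00000]
B = K⁻¹H; ‖b₁‖=1.091697, ‖b₂‖=1.091697; λ = 2/(‖b₁‖+‖b₂‖) = 0.916005, sign → tz>0 ⇒ λ=+0.916005
r₁ = λ·B[:,0] = (+0.93353,-0.35415,+0.05570); r₂ = λ·B[:,1] = (+0.35003,+0.86679,-0.35518)
r₃ = r₁×r₂ = (+0.07751,+0.35106,+0.93314); SVD([r₁ r₂ r₃]) → R = UVᵀ:
  R  [+0.93353 +0.35003 +0.07751]
  R  [-0.35415 +0.86679 +0.35106]
  R  [+0.05570 -0.35518 +0.93314]
t = (+0.34194, -0.11900, +0.91601) m
tr R = 2.733459; θ = arccos((tr R − 1)/2) = 0.522189 rad = 29.919°
axis k = ((R−Rᵀ)₃₂, (R−Rᵀ)₁₃, (R−Rᵀ)₂₁) / (2 sinθ) = (-0.707971, +0.021862, -0.705903)
rvec = θ·k = (-0.369694, +0.011416, -0.368615)

rvec=(-0.3697, 0.0114, -0.3686) tvec=(0.3419, -0.1190, 0.9160)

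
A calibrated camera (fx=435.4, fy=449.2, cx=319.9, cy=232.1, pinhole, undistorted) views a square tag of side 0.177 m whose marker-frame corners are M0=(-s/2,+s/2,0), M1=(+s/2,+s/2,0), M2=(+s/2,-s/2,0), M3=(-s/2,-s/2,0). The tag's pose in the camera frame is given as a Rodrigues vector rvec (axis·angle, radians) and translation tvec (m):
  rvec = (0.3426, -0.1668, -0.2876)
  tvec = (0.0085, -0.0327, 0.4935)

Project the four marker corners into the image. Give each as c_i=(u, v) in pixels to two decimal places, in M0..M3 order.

Intrinsics K: fx=435.4, fy=449.2, cx=319.9, cy=232.1
Marker side s = 0.177 m; corners in marker frame (Z=0):
  M0 = (-0.0885, +0.0885, 0)
  M1 = (+0.0885, +0.0885, 0)
  M2 = (+0.0885, -0.0885, 0)
  M3 = (-0.0885, -0.0885, 0)
rvec = (0.3426, -0.1668, -0.2876), |rvec| = θ = 0.47740 rad = 27.353°
Rodrigues: sinθ=0.45947, 1−cosθ=0.11181; R = I + sinθ·[k]× + (1−cosθ)·[k]×²:
    [+0.94577 +0.24877 -0.20887]
    [-0.30483 +0.90184 -0.30620]
    [+0.11220 +0.35327 +0.92877]
t = (0.0085, -0.0327, 0.4935) m
M0: Pc = R·M0+t = (-0.05319, +0.07409, +0.51483); u = 435.4·(-0.05319)/0.51483 + 319.9 = 274.9208, v = 449.2·(+0.07409)/0.51483 + 232.1 = 296.7452
M1: Pc = R·M1+t = (+0.11422, +0.02014, +0.53469); u = 435.4·(+0.11422)/0.53469 + 319.9 = 412.9064, v = 449.2·(+0.02014)/0.53469 + 232.1 = 249.0157
M2: Pc = R·M2+t = (+0.07019, -0.13949, +0.47217); u = 435.4·(+0.07019)/0.47217 + 319.9 = 384.6203, v = 449.2·(-0.13949)/0.47217 + 232.1 = 99.3939
M3: Pc = R·M3+t = (-0.09722, -0.08554, +0.45231); u = 435.4·(-0.09722)/0.45231 + 319.9 = 226.3171, v = 449.2·(-0.08554)/0.45231 + 232.1 = 147.1522

c0=(274.92, 296.75) c1=(412.91, 249.02) c2=(384.62, 99.39) c3=(226.32, 147.15)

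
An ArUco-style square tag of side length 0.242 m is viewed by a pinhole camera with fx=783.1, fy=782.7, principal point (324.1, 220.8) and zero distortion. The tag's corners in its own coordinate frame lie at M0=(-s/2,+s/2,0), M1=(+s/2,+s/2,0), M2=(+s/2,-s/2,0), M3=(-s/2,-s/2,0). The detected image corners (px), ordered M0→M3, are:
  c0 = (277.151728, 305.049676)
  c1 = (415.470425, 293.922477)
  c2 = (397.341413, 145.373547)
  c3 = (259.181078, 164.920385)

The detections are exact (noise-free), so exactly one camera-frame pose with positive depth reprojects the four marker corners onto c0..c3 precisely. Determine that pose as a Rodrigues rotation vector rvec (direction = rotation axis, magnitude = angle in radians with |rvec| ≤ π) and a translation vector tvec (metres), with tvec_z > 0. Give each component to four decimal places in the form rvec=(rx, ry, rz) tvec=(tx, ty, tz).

Intrinsics K: fx=783.1, fy=782.7, cx=324.1, cy=220.8
Marker side s = 0.242 m; corners in marker frame (Z=0):
  M0 = (-0.1210, +0.1210, 0)
  M1 = (+0.1210, +0.1210, 0)
  M2 = (+0.1210, -0.1210, 0)
  M3 = (-0.1210, -0.1210, 0)
Detected image corners:
  c0 = (277.151728, 305.049676) px
  c1 = (415.470425, 293.922477) px
  c2 = (397.341413, 145.373547) px
  c3 = (259.181078, 164.920385) px
Planar DLT: solve 8×8 A·h = b for H (H[2,2]=1):
  H  [+490.88351 +83.47194 +335.32244]
  H  [-117.47658 +601.93618 +227.76789]
  H  [-0.23824 +0.02637 +1.00000]
B = K⁻¹H; ‖b₁‖=0.768050, ‖b₂‖=0.768050; λ = 2/(‖b₁‖+‖b₂‖) = 1.301998, sign → tz>0 ⇒ λ=+1.301998
r₁ = λ·B[:,0] = (+0.94453,-0.10791,-0.31019); r₂ = λ·B[:,1] = (+0.12457,+0.99162,+0.03434)
r₃ = r₁×r₂ = (+0.30388,-0.07107,+0.95005); SVD([r₁ r₂ r₃]) → R = UVᵀ:
  R  [+0.94453 +0.12457 +0.30388]
  R  [-0.10791 +0.99162 -0.07107]
  R  [-0.31019 +0.03434 +0.95005]
t = (+0.01866, +0.01159, +1.30200) m
tr R = 2.886201; θ = arccos((tr R − 1)/2) = 0.338961 rad = 19.421°
axis k = ((R−Rᵀ)₃₂, (R−Rᵀ)₁₃, (R−Rᵀ)₂₁) / (2 sinθ) = (+0.158510, +0.923395, -0.349594)
rvec = θ·k = (+0.053729, +0.312995, -0.118499)

rvec=(0.0537, 0.3130, -0.1185) tvec=(0.0187, 0.0116, 1.3020)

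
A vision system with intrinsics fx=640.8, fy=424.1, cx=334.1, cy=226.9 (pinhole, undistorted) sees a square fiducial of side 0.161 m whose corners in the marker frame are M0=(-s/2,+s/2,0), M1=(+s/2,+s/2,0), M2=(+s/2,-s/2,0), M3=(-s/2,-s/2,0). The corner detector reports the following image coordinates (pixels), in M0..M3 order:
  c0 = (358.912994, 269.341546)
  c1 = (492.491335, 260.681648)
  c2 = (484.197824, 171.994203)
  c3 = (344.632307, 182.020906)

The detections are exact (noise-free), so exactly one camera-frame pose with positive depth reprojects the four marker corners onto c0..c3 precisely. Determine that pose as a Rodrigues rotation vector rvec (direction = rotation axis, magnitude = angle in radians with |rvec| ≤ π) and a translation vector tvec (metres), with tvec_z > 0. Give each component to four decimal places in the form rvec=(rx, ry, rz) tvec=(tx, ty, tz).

Intrinsics K: fx=640.8, fy=424.1, cx=334.1, cy=226.9
Marker side s = 0.161 m; corners in marker frame (Z=0):
  M0 = (-0.0805, +0.0805, 0)
  M1 = (+0.0805, +0.0805, 0)
  M2 = (+0.0805, -0.0805, 0)
  M3 = (-0.0805, -0.0805, 0)
Detected image corners:
  c0 = (358.912994, 269.341546) px
  c1 = (492.491335, 260.681648) px
  c2 = (484.197824, 171.994203) px
  c3 = (344.632307, 182.020906) px
Planar DLT: solve 8×8 A·h = b for H (H[2,2]=1):
  H  [+819.72557 +186.90995 +419.81670]
  H  [-72.73906 +607.98844 +222.01887]
  H  [-0.06697 +0.27783 +1.00000]
B = K⁻¹H; ‖b₁‖=1.322821, ‖b₂‖=1.322821; λ = 2/(‖b₁‖+‖b₂‖) = 0.755960, sign → tz>0 ⇒ λ=+0.755960
r₁ = λ·B[:,0] = (+0.99344,-0.10257,-0.05063); r₂ = λ·B[:,1] = (+0.11100,+0.97137,+0.21003)
r₃ = r₁×r₂ = (+0.02763,-0.21427,+0.97638); SVD([r₁ r₂ r₃]) → R = UVᵀ:
  R  [+0.99344 +0.11100 +0.02763]
  R  [-0.10257 +0.97137 -0.21427]
  R  [-0.05063 +0.21003 +0.97638]
t = (+0.10112, -0.00870, +0.75596) m
tr R = 2.941195; θ = arccos((tr R − 1)/2) = 0.243095 rad = 13.928°
axis k = ((R−Rᵀ)₃₂, (R−Rᵀ)₁₃, (R−Rᵀ)₂₁) / (2 sinθ) = (+0.881344, +0.162566, -0.443626)
rvec = θ·k = (+0.214250, +0.039519, -0.107843)

rvec=(0.2143, 0.0395, -0.1078) tvec=(0.1011, -0.0087, 0.7560)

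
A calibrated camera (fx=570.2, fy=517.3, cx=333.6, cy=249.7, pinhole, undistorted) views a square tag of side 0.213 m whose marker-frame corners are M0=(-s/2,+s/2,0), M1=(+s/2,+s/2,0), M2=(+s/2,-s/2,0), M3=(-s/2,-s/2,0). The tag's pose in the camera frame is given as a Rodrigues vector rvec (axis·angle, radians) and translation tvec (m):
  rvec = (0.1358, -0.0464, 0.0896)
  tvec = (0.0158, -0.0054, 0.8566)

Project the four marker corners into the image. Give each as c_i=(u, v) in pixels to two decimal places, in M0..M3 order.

Intrinsics K: fx=570.2, fy=517.3, cx=333.6, cy=249.7
Marker side s = 0.213 m; corners in marker frame (Z=0):
  M0 = (-0.1065, +0.1065, 0)
  M1 = (+0.1065, +0.1065, 0)
  M2 = (+0.1065, -0.1065, 0)
  M3 = (-0.1065, -0.1065, 0)
rvec = (0.1358, -0.0464, 0.0896), |rvec| = θ = 0.16918 rad = 9.693°
Rodrigues: sinθ=0.16838, 1−cosθ=0.01428; R = I + sinθ·[k]× + (1−cosθ)·[k]×²:
    [+0.99492 -0.09232 -0.04011]
    [+0.08603 +0.98680 -0.13723]
    [+0.05225 +0.13308 +0.98973]
t = (0.0158, -0.0054, 0.8566) m
M0: Pc = R·M0+t = (-0.09999, +0.09053, +0.86521); u = 570.2·(-0.09999)/0.86521 + 333.6 = 267.7029, v = 517.3·(+0.09053)/0.86521 + 249.7 = 303.8280
M1: Pc = R·M1+t = (+0.11193, +0.10886, +0.87634); u = 570.2·(+0.11193)/0.87634 + 333.6 = 406.4270, v = 517.3·(+0.10886)/0.87634 + 249.7 = 313.9575
M2: Pc = R·M2+t = (+0.13159, -0.10133, +0.84799); u = 570.2·(+0.13159)/0.84799 + 333.6 = 422.0833, v = 517.3·(-0.10133)/0.84799 + 249.7 = 187.8847
M3: Pc = R·M3+t = (-0.08033, -0.11966, +0.83686); u = 570.2·(-0.08033)/0.83686 + 333.6 = 278.8685, v = 517.3·(-0.11966)/0.83686 + 249.7 = 175.7356

c0=(267.70, 303.83) c1=(406.43, 313.96) c2=(422.08, 187.88) c3=(278.87, 175.74)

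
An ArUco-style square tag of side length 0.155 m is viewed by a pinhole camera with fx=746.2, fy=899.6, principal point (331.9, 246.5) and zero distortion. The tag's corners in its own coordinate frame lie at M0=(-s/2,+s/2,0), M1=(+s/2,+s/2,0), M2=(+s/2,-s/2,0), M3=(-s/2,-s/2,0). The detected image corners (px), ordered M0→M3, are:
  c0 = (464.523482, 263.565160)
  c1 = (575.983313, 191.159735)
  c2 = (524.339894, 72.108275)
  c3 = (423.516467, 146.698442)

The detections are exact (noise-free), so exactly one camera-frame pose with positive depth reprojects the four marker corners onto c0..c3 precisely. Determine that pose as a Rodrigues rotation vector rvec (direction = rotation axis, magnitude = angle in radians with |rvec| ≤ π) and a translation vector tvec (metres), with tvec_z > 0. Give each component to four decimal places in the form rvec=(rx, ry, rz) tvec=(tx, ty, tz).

Intrinsics K: fx=746.2, fy=899.6, cx=331.9, cy=246.5
Marker side s = 0.155 m; corners in marker frame (Z=0):
  M0 = (-0.0775, +0.0775, 0)
  M1 = (+0.0775, +0.0775, 0)
  M2 = (+0.0775, -0.0775, 0)
  M3 = (-0.0775, -0.0775, 0)
Detected image corners:
  c0 = (464.523482, 263.565160) px
  c1 = (575.983313, 191.159735) px
  c2 = (524.339894, 72.108275) px
  c3 = (423.516467, 146.698442) px
Planar DLT: solve 8×8 A·h = b for H (H[2,2]=1):
  H  [+479.41277 +65.49636 +494.56297]
  H  [-543.58067 +682.11895 +167.41652]
  H  [-0.41065 -0.46729 +1.00000]
B = K⁻¹H; ‖b₁‖=1.044631, ‖b₂‖=1.044631; λ = 2/(‖b₁‖+‖b₂‖) = 0.957276, sign → tz>0 ⇒ λ=+0.957276
r₁ = λ·B[:,0] = (+0.78987,-0.47072,-0.39310); r₂ = λ·B[:,1] = (+0.28299,+0.84842,-0.44732)
r₃ = r₁×r₂ = (+0.54408,+0.24208,+0.80335); SVD([r₁ r₂ r₃]) → R = UVᵀ:
  R  [+0.78987 +0.28299 +0.54408]
  R  [-0.47072 +0.84842 +0.24208]
  R  [-0.39310 -0.44732 +0.80335]
t = (+0.20868, -0.08415, +0.95728) m
tr R = 2.441644; θ = arccos((tr R − 1)/2) = 0.765809 rad = 43.878°
axis k = ((R−Rᵀ)₃₂, (R−Rᵀ)₁₃, (R−Rᵀ)₂₁) / (2 sinθ) = (-0.497321, +0.676061, -0.543703)
rvec = θ·k = (-0.380853, +0.517734, -0.416373)

rvec=(-0.3809, 0.5177, -0.4164) tvec=(0.2087, -0.0842, 0.9573)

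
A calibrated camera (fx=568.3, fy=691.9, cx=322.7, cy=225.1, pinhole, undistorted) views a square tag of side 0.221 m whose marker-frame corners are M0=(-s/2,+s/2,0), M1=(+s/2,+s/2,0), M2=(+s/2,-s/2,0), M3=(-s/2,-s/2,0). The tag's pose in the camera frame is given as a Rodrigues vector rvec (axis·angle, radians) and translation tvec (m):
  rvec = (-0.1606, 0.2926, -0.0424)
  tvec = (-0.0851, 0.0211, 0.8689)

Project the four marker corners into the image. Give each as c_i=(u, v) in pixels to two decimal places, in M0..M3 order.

c0=(201.08, 332.76) c1=(338.40, 328.89) c2=(335.05, 148.23) c3=(203.36, 164.28)

Intrinsics K: fx=568.3, fy=691.9, cx=322.7, cy=225.1
Marker side s = 0.221 m; corners in marker frame (Z=0):
  M0 = (-0.1105, +0.1105, 0)
  M1 = (+0.1105, +0.1105, 0)
  M2 = (+0.1105, -0.1105, 0)
  M3 = (-0.1105, -0.1105, 0)
rvec = (-0.1606, 0.2926, -0.0424), |rvec| = θ = 0.33646 rad = 19.278°
Rodrigues: sinθ=0.33015, 1−cosθ=0.05607; R = I + sinθ·[k]× + (1−cosθ)·[k]×²:
    [+0.95670 +0.01833 +0.29048]
    [-0.06488 +0.98633 +0.15144]
    [-0.28374 -0.16373 +0.94482]
t = (-0.0851, 0.0211, 0.8689) m
M0: Pc = R·M0+t = (-0.18879, +0.13726, +0.88216); u = 568.3·(-0.18879)/0.88216 + 322.7 = 201.0786, v = 691.9·(+0.13726)/0.88216 + 225.1 = 332.7557
M1: Pc = R·M1+t = (+0.02264, +0.12292, +0.81945); u = 568.3·(+0.02264)/0.81945 + 322.7 = 338.4019, v = 691.9·(+0.12292)/0.81945 + 225.1 = 328.8872
M2: Pc = R·M2+t = (+0.01859, -0.09506, +0.85564); u = 568.3·(+0.01859)/0.85564 + 322.7 = 335.0474, v = 691.9·(-0.09506)/0.85564 + 225.1 = 148.2318
M3: Pc = R·M3+t = (-0.19284, -0.08072, +0.91835); u = 568.3·(-0.19284)/0.91835 + 322.7 = 203.3640, v = 691.9·(-0.08072)/0.91835 + 225.1 = 164.2833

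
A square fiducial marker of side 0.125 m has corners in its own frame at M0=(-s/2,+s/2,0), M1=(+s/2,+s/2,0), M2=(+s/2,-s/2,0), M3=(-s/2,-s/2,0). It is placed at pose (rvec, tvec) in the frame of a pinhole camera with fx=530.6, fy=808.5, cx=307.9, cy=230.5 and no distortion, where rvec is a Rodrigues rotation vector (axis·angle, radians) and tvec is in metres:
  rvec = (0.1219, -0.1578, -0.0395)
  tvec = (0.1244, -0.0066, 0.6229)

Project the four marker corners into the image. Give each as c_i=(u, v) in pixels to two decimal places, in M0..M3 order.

Intrinsics K: fx=530.6, fy=808.5, cx=307.9, cy=230.5
Marker side s = 0.125 m; corners in marker frame (Z=0):
  M0 = (-0.0625, +0.0625, 0)
  M1 = (+0.0625, +0.0625, 0)
  M2 = (+0.0625, -0.0625, 0)
  M3 = (-0.0625, -0.0625, 0)
rvec = (0.1219, -0.1578, -0.0395), |rvec| = θ = 0.20327 rad = 11.647°
Rodrigues: sinθ=0.20188, 1−cosθ=0.02059; R = I + sinθ·[k]× + (1−cosθ)·[k]×²:
    [+0.98681 +0.02964 -0.15911]
    [-0.04881 +0.99182 -0.11796]
    [+0.15432 +0.12417 +0.98019]
t = (0.1244, -0.0066, 0.6229) m
M0: Pc = R·M0+t = (+0.06458, +0.05844, +0.62102); u = 530.6·(+0.06458)/0.62102 + 307.9 = 363.0748, v = 808.5·(+0.05844)/0.62102 + 230.5 = 306.5823
M1: Pc = R·M1+t = (+0.18793, +0.05234, +0.64031); u = 530.6·(+0.18793)/0.64031 + 307.9 = 463.6303, v = 808.5·(+0.05234)/0.64031 + 230.5 = 296.5858
M2: Pc = R·M2+t = (+0.18422, -0.07164, +0.62478); u = 530.6·(+0.18422)/0.62478 + 307.9 = 464.3521, v = 808.5·(-0.07164)/0.62478 + 230.5 = 137.7952
M3: Pc = R·M3+t = (+0.06087, -0.06554, +0.60549); u = 530.6·(+0.06087)/0.60549 + 307.9 = 361.2421, v = 808.5·(-0.06554)/0.60549 + 230.5 = 142.9892

c0=(363.07, 306.58) c1=(463.63, 296.59) c2=(464.35, 137.80) c3=(361.24, 142.99)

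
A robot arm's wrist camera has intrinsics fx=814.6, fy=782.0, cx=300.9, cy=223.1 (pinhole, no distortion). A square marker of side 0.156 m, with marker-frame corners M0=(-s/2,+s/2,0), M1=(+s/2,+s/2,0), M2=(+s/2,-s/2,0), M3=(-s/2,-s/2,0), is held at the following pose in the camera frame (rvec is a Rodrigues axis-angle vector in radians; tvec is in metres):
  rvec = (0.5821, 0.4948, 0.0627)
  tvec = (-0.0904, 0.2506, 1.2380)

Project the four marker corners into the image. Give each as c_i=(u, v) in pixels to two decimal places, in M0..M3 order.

c0=(206.10, 402.11) c1=(290.86, 430.72) c2=(281.34, 357.97) c3=(191.28, 331.37)

Intrinsics K: fx=814.6, fy=782.0, cx=300.9, cy=223.1
Marker side s = 0.156 m; corners in marker frame (Z=0):
  M0 = (-0.0780, +0.0780, 0)
  M1 = (+0.0780, +0.0780, 0)
  M2 = (+0.0780, -0.0780, 0)
  M3 = (-0.0780, -0.0780, 0)
rvec = (0.5821, 0.4948, 0.0627), |rvec| = θ = 0.76655 rad = 43.920°
Rodrigues: sinθ=0.69365, 1−cosθ=0.27969; R = I + sinθ·[k]× + (1−cosθ)·[k]×²:
    [+0.88159 +0.08036 +0.46512]
    [+0.19383 +0.83684 -0.51198]
    [-0.43037 +0.54151 +0.72218]
t = (-0.0904, 0.2506, 1.2380) m
M0: Pc = R·M0+t = (-0.15290, +0.30075, +1.31381); u = 814.6·(-0.15290)/1.31381 + 300.9 = 206.0997, v = 782.0·(+0.30075)/1.31381 + 223.1 = 402.1143
M1: Pc = R·M1+t = (-0.01537, +0.33099, +1.24667); u = 814.6·(-0.01537)/1.24667 + 300.9 = 290.8584, v = 782.0·(+0.33099)/1.24667 + 223.1 = 430.7224
M2: Pc = R·M2+t = (-0.02790, +0.20045, +1.16219); u = 814.6·(-0.02790)/1.16219 + 300.9 = 281.3418, v = 782.0·(+0.20045)/1.16219 + 223.1 = 357.9728
M3: Pc = R·M3+t = (-0.16543, +0.17021, +1.22933); u = 814.6·(-0.16543)/1.22933 + 300.9 = 191.2785, v = 782.0·(+0.17021)/1.22933 + 223.1 = 331.3719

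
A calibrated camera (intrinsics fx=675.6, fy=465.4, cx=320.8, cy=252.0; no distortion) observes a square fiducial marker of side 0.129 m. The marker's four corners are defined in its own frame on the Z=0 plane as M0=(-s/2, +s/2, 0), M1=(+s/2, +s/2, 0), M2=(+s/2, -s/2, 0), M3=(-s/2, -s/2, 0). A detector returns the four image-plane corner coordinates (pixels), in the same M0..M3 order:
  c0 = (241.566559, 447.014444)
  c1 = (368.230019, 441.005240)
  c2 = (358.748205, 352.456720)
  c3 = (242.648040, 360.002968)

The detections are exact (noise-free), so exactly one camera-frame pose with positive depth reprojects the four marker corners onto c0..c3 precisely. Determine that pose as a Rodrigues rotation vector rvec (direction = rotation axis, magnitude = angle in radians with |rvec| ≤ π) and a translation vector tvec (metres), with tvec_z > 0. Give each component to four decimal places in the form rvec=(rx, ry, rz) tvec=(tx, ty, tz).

rvec=(-0.4857, 0.1600, -0.0879) tvec=(-0.0196, 0.2216, 0.7051)

Intrinsics K: fx=675.6, fy=465.4, cx=320.8, cy=252.0
Marker side s = 0.129 m; corners in marker frame (Z=0):
  M0 = (-0.0645, +0.0645, 0)
  M1 = (+0.0645, +0.0645, 0)
  M2 = (+0.0645, -0.0645, 0)
  M3 = (-0.0645, -0.0645, 0)
Detected image corners:
  c0 = (241.566559, 447.014444) px
  c1 = (368.230019, 441.005240) px
  c2 = (358.748205, 352.456720) px
  c3 = (242.648040, 360.002968) px
Planar DLT: solve 8×8 A·h = b for H (H[2,2]=1):
  H  [+882.45783 -170.24477 +301.97440]
  H  [-127.75018 +413.05981 +398.26937]
  H  [-0.18733 -0.66813 +1.00000]
B = K⁻¹H; ‖b₁‖=1.418252, ‖b₂‖=1.418252; λ = 2/(‖b₁‖+‖b₂‖) = 0.705093, sign → tz>0 ⇒ λ=+0.705093
r₁ = λ·B[:,0] = (+0.98370,-0.12203,-0.13208); r₂ = λ·B[:,1] = (+0.04602,+0.88088,-0.47110)
r₃ = r₁×r₂ = (+0.17383,+0.45734,+0.87214); SVD([r₁ r₂ r₃]) → R = UVᵀ:
  R  [+0.98370 +0.04602 +0.17383]
  R  [-0.12203 +0.88088 +0.45734]
  R  [-0.13208 -0.47110 +0.87214]
t = (-0.01965, +0.22160, +0.70509) m
tr R = 2.736717; θ = arccos((tr R − 1)/2) = 0.518914 rad = 29.732°
axis k = ((R−Rᵀ)₃₂, (R−Rᵀ)₁₃, (R−Rᵀ)₂₁) / (2 sinθ) = (-0.936041, +0.308423, -0.169420)
rvec = θ·k = (-0.485724, +0.160045, -0.087914)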